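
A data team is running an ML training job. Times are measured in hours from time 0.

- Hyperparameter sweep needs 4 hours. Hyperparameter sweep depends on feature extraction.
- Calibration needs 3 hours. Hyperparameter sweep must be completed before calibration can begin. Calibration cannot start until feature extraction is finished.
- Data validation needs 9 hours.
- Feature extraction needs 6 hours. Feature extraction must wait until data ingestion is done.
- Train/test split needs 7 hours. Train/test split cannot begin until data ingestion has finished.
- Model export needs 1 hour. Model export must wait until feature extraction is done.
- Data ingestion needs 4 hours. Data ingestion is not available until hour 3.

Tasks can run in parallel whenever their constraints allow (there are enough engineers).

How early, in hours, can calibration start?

17

After its own release at hour 3, data ingestion can start at hour 3 and finishes at hour 7.
Feature extraction waits on data ingestion (finishes hour 7), so it starts at hour 7 and finishes at 7 + 6 = hour 13.
After feature extraction (finishes hour 13), hyperparameter sweep can start at hour 13 and finishes at hour 17.
Calibration waits on hyperparameter sweep (finishes hour 17); feature extraction (finishes hour 13). The latest of these is hour 17, which is the earliest calibration can start.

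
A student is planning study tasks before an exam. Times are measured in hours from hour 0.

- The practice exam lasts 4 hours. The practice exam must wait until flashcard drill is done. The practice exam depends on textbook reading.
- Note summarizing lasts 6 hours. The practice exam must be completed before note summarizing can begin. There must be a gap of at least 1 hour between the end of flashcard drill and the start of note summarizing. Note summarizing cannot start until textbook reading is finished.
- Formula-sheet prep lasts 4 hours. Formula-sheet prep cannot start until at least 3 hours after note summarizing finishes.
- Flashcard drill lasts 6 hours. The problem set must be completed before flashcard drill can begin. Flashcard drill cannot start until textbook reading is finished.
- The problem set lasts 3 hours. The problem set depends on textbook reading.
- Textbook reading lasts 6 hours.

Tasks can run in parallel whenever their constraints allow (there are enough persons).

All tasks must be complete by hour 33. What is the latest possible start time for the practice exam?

16

Nothing follows formula-sheet prep; the deadline of hour 33 is its only limit. It must start by 33 − 4 = hour 29.
Note summarizing feeds into formula-sheet prep (must start by hour 29, minus 3-hour gap → hour 26); so note summarizing must finish by hour 26 and therefore start by hour 20.
The practice exam must finish before note summarizing (must start by hour 20). With a 4-hour duration, the practice exam must start by 20 − 4 = hour 16.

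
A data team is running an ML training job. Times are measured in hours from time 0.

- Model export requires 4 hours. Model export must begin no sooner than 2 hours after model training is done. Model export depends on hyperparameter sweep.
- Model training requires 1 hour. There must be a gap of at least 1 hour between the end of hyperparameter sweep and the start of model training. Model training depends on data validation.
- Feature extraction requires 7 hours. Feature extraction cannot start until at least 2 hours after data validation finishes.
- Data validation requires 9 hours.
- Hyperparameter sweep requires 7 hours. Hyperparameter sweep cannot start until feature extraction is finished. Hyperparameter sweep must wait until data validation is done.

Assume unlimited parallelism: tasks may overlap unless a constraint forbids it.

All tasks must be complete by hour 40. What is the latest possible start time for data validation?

Model export must finish by hour 40; it takes 4 hours, so it must start by 40 − 4 = hour 36.
Model training has to be done before model export (must start by hour 36, minus 2-hour gap → hour 34). That means finishing by hour 34, i.e. starting by 34 − 1 = hour 33.
Hyperparameter sweep must finish in time for model training (must start by hour 33, minus 1-hour gap → hour 32); model export (must start by hour 36). The tightest is hour 32, so hyperparameter sweep must start by 32 − 7 = hour 25.
Feature extraction has to be done before hyperparameter sweep (must start by hour 25). That means finishing by hour 25, i.e. starting by 25 − 7 = hour 18.
For data validation: feature extraction (must start by hour 18, minus 2-hour gap → hour 16); hyperparameter sweep (must start by hour 25); model training (must start by hour 33). The most restrictive is hour 16; with a 9-hour duration, data validation must start by hour 7.

7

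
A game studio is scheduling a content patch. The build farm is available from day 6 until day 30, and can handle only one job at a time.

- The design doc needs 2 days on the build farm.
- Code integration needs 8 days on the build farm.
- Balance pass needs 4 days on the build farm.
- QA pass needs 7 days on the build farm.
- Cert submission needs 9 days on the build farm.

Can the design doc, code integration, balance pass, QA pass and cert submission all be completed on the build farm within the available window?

The build farm window is 30 − 6 = 24 days.
Running back to back, the jobs need 2 + 8 + 4 + 7 + 9 = 30 days on the build farm.
Since 30 > 24, they cannot all fit.

No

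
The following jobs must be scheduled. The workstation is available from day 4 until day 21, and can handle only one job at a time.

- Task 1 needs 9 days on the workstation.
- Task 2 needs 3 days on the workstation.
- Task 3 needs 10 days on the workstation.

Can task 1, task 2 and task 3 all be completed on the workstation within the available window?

No

The workstation window is 21 − 4 = 17 days.
Running back to back, the jobs need 9 + 3 + 10 = 22 days on the workstation.
Since 22 > 17, they cannot all fit.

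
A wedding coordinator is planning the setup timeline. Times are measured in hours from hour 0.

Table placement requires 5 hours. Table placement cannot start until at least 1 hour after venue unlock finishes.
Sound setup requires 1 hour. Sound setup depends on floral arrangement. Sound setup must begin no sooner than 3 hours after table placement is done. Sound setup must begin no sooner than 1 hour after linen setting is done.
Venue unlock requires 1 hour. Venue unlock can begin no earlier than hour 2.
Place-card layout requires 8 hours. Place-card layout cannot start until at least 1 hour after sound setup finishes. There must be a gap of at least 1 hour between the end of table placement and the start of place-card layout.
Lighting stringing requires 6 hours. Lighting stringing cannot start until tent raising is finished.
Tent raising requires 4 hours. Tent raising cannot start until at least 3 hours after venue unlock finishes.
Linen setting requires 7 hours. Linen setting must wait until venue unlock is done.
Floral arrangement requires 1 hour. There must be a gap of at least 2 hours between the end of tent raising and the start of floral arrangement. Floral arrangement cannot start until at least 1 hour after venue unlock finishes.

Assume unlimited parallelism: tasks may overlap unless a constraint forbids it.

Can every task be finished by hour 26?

Yes

Venue unlock waits on its own release at hour 2, so it starts at hour 2 and finishes at 2 + 1 = hour 3.
Linen setting waits on venue unlock (finishes hour 3), so it starts at hour 3 and finishes at 3 + 7 = hour 10.
After venue unlock (finishes hour 3, plus 1-hour gap → hour 4), table placement can start at hour 4 and finishes at hour 9.
After venue unlock (finishes hour 3, plus 3-hour gap → hour 6), tent raising can start at hour 6 and finishes at hour 10.
Lighting stringing cannot begin until tent raising (finishes hour 10). It runs from hour 10 to 10 + 6 = hour 16.
Floral arrangement cannot start until tent raising (finishes hour 10, plus 2-hour gap → hour 12); venue unlock (finishes hour 3, plus 1-hour gap → hour 4). The controlling bound is hour 12, so floral arrangement finishes at 12 + 1 = hour 13.
For sound setup: floral arrangement (finishes hour 13); table placement (finishes hour 9, plus 3-hour gap → hour 12); linen setting (finishes hour 10, plus 1-hour gap → hour 11). Taking the maximum gives a start of hour 13, and it finishes at 13 + 1 = hour 14.
For place-card layout: sound setup (finishes hour 14, plus 1-hour gap → hour 15); table placement (finishes hour 9, plus 1-hour gap → hour 10). Taking the maximum gives a start of hour 15, and it finishes at 15 + 8 = hour 23.
Every task is finished by hour 23, which is no later than the deadline of 26, so the schedule is feasible.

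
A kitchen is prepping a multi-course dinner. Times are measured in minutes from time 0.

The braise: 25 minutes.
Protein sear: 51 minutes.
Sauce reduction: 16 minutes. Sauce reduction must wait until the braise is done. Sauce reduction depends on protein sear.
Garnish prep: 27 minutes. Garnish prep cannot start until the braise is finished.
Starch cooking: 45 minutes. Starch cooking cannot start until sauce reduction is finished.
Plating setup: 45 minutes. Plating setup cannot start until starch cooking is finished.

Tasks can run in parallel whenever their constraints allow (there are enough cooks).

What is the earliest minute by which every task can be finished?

Protein sear can start immediately at minute 0; it finishes at minute 51.
The braise has no prerequisites, so it starts at minute 0 and finishes at minute 25.
After the braise (finishes minute 25), garnish prep can start at minute 25 and finishes at minute 52.
Sauce reduction has to wait for the braise (finishes minute 25); protein sear (finishes minute 51). The latest of these is minute 51, so sauce reduction runs minute 51 to 51 + 16 = minute 67.
After sauce reduction (finishes minute 67), starch cooking can start at minute 67 and finishes at minute 112.
After starch cooking (finishes minute 112), plating setup can start at minute 112 and finishes at minute 157.
All tasks are finished once the last one completes. Finish times: The braise at 25, Protein sear at 51, Sauce reduction at 67, Starch cooking at 112, Plating setup at 157, Garnish prep at 52. The latest is minute 157.

157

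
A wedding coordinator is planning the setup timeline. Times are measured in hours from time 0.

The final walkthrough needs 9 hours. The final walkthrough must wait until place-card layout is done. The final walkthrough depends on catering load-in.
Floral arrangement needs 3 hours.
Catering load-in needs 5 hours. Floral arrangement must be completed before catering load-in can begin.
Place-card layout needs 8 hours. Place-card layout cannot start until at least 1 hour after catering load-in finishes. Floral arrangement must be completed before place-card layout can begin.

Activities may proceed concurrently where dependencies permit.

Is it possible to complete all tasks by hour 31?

Yes

Floral arrangement can start immediately at hour 0; it finishes at hour 3.
Catering load-in waits on floral arrangement (finishes hour 3), so it starts at hour 3 and finishes at 3 + 5 = hour 8.
Place-card layout cannot start until catering load-in (finishes hour 8, plus 1-hour gap → hour 9); floral arrangement (finishes hour 3). The controlling bound is hour 9, so place-card layout finishes at 9 + 8 = hour 17.
The final walkthrough needs all of place-card layout (finishes hour 17); catering load-in (finishes hour 8). That puts its earliest start at hour 17; it finishes at 17 + 9 = hour 26.
Every task is finished by hour 26, which is no later than the deadline of 31, so the schedule is feasible.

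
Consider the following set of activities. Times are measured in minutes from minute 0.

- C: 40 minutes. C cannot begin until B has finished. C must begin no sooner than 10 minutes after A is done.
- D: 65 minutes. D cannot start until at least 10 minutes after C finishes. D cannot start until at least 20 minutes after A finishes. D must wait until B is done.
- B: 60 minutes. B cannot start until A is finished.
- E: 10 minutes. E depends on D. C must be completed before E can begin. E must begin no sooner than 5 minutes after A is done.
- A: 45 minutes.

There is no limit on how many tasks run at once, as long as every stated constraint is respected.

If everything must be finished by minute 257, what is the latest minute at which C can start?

Nothing follows E; the deadline of minute 257 is its only limit. It must start by 257 − 10 = minute 247.
Since E (must start by minute 247) depends on it, D must finish by minute 247. Backing off its 65-minute duration gives a latest start of minute 182.
C feeds D (must start by minute 182, minus 10-minute gap → minute 172); E (must start by minute 247). Taking the minimum, C must finish by minute 172 and start by 172 − 40 = minute 132.

132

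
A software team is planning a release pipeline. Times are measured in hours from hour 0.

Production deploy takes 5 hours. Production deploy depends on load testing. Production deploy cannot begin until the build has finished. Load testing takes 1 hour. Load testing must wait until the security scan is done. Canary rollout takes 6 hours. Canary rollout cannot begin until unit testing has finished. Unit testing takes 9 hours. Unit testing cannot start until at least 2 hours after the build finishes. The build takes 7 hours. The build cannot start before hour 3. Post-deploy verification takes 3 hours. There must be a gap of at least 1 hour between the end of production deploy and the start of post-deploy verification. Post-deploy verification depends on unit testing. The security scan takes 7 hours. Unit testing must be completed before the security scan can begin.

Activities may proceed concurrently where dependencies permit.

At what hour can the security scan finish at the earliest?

After its own release at hour 3, the build can start at hour 3 and finishes at hour 10.
After the build (finishes hour 10, plus 2-hour gap → hour 12), unit testing can start at hour 12 and finishes at hour 21.
The security scan cannot begin until unit testing (finishes hour 21). It runs from hour 21 to 21 + 7 = hour 28.

28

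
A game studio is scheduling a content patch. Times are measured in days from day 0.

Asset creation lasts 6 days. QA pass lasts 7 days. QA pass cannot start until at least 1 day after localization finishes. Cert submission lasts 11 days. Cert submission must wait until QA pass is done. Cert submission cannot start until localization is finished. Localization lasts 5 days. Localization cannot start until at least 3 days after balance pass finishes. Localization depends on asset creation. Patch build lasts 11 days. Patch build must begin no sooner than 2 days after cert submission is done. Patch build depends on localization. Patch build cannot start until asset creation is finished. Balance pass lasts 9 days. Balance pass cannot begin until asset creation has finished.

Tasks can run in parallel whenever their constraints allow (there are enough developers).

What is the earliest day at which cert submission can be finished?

42

Nothing blocks asset creation, so it runs from day 0 to day 6.
Balance pass waits on asset creation (finishes day 6), so it starts at day 6 and finishes at 6 + 9 = day 15.
Localization needs all of balance pass (finishes day 15, plus 3-day gap → day 18); asset creation (finishes day 6). That puts its earliest start at day 18; it finishes at 18 + 5 = day 23.
QA pass cannot begin until localization (finishes day 23, plus 1-day gap → day 24). It runs from day 24 to 24 + 7 = day 31.
Cert submission cannot start until QA pass (finishes day 31); localization (finishes day 23). The controlling bound is day 31, so cert submission finishes at 31 + 11 = day 42.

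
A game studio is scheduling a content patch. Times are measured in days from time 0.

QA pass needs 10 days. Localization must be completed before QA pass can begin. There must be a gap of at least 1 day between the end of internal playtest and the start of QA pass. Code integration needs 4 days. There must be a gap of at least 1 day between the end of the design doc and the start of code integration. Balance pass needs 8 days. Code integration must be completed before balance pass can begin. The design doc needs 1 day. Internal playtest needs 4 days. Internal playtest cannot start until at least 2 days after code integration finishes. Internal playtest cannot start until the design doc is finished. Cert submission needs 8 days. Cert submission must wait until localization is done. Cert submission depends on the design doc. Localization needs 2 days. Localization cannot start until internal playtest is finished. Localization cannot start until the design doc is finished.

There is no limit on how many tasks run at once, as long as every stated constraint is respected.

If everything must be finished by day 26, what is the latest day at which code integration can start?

To finish by day 26, QA pass (duration 10) must start no later than day 16.
Nothing follows cert submission; the deadline of day 26 is its only limit. It must start by 26 − 8 = day 18.
Localization feeds QA pass (must start by day 16); cert submission (must start by day 18). Taking the minimum, localization must finish by day 16 and start by 16 − 2 = day 14.
Internal playtest must finish in time for localization (must start by day 14); QA pass (must start by day 16, minus 1-day gap → day 15). The tightest is day 14, so internal playtest must start by 14 − 4 = day 10.
Balance pass has no dependents, so it just needs to finish by day 26. Starting by 26 − 8 = day 18 achieves that.
Code integration has several dependents: internal playtest (must start by day 10, minus 2-day gap → day 8); balance pass (must start by day 18). The earliest of those limits is day 8, so code integration must start by 8 − 4 = day 4.

4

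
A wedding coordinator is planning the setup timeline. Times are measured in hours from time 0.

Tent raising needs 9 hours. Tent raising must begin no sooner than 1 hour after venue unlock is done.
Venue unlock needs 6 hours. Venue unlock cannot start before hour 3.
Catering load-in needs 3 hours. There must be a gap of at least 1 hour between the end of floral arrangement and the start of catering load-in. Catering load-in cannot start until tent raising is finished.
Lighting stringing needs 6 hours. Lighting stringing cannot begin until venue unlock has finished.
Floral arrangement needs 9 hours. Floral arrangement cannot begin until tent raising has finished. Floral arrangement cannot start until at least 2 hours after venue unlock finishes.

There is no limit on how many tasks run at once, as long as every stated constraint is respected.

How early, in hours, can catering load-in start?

29

Venue unlock cannot begin until its own release at hour 3. It runs from hour 3 to 3 + 6 = hour 9.
After venue unlock (finishes hour 9, plus 1-hour gap → hour 10), tent raising can start at hour 10 and finishes at hour 19.
Floral arrangement cannot start until tent raising (finishes hour 19); venue unlock (finishes hour 9, plus 2-hour gap → hour 11). The controlling bound is hour 19, so floral arrangement finishes at 19 + 9 = hour 28.
Catering load-in waits on floral arrangement (finishes hour 28, plus 1-hour gap → hour 29); tent raising (finishes hour 19). The latest of these is hour 29, which is the earliest catering load-in can start.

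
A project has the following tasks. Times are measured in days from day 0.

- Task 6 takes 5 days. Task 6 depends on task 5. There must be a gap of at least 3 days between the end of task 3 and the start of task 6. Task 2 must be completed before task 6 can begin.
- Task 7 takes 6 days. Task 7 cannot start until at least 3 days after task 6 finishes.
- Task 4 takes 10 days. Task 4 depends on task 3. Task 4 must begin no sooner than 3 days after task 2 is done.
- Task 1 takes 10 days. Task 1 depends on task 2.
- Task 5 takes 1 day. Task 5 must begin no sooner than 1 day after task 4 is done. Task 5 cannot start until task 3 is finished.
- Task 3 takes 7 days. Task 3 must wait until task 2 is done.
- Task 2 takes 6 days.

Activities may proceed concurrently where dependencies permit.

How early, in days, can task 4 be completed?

23

Task 2 has no prerequisites, so it starts at day 0 and finishes at day 6.
Task 3 cannot begin until task 2 (finishes day 6). It runs from day 6 to 6 + 7 = day 13.
Task 4 has to wait for task 3 (finishes day 13); task 2 (finishes day 6, plus 3-day gap → day 9). The latest of these is day 13, so task 4 runs day 13 to 13 + 10 = day 23.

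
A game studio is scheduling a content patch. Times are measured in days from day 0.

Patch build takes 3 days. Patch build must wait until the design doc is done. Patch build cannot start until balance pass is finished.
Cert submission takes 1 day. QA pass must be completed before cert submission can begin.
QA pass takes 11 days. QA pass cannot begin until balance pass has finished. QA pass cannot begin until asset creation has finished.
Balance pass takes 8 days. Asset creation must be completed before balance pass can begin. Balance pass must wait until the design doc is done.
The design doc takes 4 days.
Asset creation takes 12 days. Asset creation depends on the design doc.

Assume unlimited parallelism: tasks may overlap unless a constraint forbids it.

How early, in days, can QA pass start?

24

Nothing blocks the design doc, so it runs from day 0 to day 4.
Asset creation cannot begin until the design doc (finishes day 4). It runs from day 4 to 4 + 12 = day 16.
For balance pass: asset creation (finishes day 16); the design doc (finishes day 4). Taking the maximum gives a start of day 16, and it finishes at 16 + 8 = day 24.
QA pass waits on balance pass (finishes day 24); asset creation (finishes day 16). The latest of these is day 24, which is the earliest QA pass can start.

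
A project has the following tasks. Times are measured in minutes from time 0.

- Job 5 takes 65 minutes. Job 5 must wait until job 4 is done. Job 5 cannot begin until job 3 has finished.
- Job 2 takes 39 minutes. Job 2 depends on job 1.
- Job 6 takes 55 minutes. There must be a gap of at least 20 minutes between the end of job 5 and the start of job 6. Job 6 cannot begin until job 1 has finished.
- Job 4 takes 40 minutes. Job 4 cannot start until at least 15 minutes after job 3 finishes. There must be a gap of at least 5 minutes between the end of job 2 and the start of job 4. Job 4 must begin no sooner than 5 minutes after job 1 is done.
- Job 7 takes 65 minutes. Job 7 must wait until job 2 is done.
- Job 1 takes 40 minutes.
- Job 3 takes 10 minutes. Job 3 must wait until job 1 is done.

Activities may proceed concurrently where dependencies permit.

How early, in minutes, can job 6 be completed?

Nothing blocks job 1, so it runs from minute 0 to minute 40.
Job 3 waits on job 1 (finishes minute 40), so it starts at minute 40 and finishes at 40 + 10 = minute 50.
Job 2 cannot begin until job 1 (finishes minute 40). It runs from minute 40 to 40 + 39 = minute 79.
Job 4 needs all of job 3 (finishes minute 50, plus 15-minute gap → minute 65); job 2 (finishes minute 79, plus 5-minute gap → minute 84); job 1 (finishes minute 40, plus 5-minute gap → minute 45). That puts its earliest start at minute 84; it finishes at 84 + 40 = minute 124.
Job 5 needs all of job 4 (finishes minute 124); job 3 (finishes minute 50). That puts its earliest start at minute 124; it finishes at 124 + 65 = minute 189.
Job 6 has to wait for job 5 (finishes minute 189, plus 20-minute gap → minute 209); job 1 (finishes minute 40). The latest of these is minute 209, so job 6 runs minute 209 to 209 + 55 = minute 264.

264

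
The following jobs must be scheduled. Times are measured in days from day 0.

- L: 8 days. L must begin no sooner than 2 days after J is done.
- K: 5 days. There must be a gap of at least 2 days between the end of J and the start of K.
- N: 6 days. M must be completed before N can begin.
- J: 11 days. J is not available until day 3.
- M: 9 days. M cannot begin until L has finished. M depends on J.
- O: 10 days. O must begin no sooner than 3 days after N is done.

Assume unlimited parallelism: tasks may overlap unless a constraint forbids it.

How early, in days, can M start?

After its own release at day 3, J can start at day 3 and finishes at day 14.
L waits on J (finishes day 14, plus 2-day gap → day 16), so it starts at day 16 and finishes at 16 + 8 = day 24.
M waits on L (finishes day 24); J (finishes day 14). The latest of these is day 24, which is the earliest M can start.

24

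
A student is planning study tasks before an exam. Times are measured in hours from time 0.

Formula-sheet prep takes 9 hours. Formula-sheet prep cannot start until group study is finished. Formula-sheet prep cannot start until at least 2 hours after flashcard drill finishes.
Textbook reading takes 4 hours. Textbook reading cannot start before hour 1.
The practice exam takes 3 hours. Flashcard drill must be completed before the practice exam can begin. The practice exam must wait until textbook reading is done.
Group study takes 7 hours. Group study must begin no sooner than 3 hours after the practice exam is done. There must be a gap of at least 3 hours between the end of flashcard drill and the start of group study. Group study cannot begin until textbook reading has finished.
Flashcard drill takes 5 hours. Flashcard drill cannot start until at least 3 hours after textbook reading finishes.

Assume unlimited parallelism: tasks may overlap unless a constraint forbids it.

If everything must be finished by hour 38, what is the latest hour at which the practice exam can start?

Formula-sheet prep must finish by hour 38; it takes 9 hours, so it must start by 38 − 9 = hour 29.
Since formula-sheet prep (must start by hour 29) depends on it, group study must finish by hour 29. Backing off its 7-hour duration gives a latest start of hour 22.
The practice exam must finish before group study (must start by hour 22, minus 3-hour gap → hour 19). With a 3-hour duration, the practice exam must start by 19 − 3 = hour 16.

16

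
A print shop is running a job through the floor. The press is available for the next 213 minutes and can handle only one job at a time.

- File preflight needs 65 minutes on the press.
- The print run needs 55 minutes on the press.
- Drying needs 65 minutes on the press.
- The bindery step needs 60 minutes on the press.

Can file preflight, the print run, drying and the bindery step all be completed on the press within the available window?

No

Running back to back, the jobs need 65 + 55 + 65 + 60 = 245 minutes on the press.
Since 245 > 213, they cannot all fit.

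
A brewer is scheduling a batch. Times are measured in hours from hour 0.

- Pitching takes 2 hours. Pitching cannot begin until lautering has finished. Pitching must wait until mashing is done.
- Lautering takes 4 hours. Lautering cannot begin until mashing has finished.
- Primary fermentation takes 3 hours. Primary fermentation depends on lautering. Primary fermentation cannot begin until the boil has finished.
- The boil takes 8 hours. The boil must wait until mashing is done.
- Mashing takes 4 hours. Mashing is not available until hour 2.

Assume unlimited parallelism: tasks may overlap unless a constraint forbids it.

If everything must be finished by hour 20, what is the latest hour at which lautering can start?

13

Pitching has no dependents, so it just needs to finish by hour 20. Starting by 20 − 2 = hour 18 achieves that.
Primary fermentation must finish by hour 20; it takes 3 hours, so it must start by 20 − 3 = hour 17.
Lautering feeds pitching (must start by hour 18); primary fermentation (must start by hour 17). Taking the minimum, lautering must finish by hour 17 and start by 17 − 4 = hour 13.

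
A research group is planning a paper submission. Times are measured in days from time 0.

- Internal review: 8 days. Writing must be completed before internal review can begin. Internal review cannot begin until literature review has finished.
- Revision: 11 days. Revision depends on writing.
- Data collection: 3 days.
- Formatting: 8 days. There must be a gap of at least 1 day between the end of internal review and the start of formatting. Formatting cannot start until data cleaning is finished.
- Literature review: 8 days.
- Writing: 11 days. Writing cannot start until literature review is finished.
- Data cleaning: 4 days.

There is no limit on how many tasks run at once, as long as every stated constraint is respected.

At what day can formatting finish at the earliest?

36

Data cleaning has no prerequisites, so it starts at day 0 and finishes at day 4.
Literature review can start immediately at day 0; it finishes at day 8.
After literature review (finishes day 8), writing can start at day 8 and finishes at day 19.
Internal review has to wait for writing (finishes day 19); literature review (finishes day 8). The latest of these is day 19, so internal review runs day 19 to 19 + 8 = day 27.
Formatting has to wait for internal review (finishes day 27, plus 1-day gap → day 28); data cleaning (finishes day 4). The latest of these is day 28, so formatting runs day 28 to 28 + 8 = day 36.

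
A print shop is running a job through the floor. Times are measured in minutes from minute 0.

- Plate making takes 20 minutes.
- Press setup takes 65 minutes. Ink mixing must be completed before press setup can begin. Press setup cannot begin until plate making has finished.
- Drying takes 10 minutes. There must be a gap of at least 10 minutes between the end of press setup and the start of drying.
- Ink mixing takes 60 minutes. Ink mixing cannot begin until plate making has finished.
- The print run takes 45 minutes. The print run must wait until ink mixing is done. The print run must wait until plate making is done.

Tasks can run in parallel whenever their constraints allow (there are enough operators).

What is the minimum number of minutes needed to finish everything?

Plate making has no prerequisites, so it starts at minute 0 and finishes at minute 20.
Ink mixing cannot begin until plate making (finishes minute 20). It runs from minute 20 to 20 + 60 = minute 80.
The print run has to wait for ink mixing (finishes minute 80); plate making (finishes minute 20). The latest of these is minute 80, so the print run runs minute 80 to 80 + 45 = minute 125.
Press setup has to wait for ink mixing (finishes minute 80); plate making (finishes minute 20). The latest of these is minute 80, so press setup runs minute 80 to 80 + 65 = minute 145.
Drying cannot begin until press setup (finishes minute 145, plus 10-minute gap → minute 155). It runs from minute 155 to 155 + 10 = minute 165.
All tasks are finished once the last one completes. Finish times: Plate making at 20, Ink mixing at 80, Press setup at 145, The print run at 125, Drying at 165. The latest is minute 165.

165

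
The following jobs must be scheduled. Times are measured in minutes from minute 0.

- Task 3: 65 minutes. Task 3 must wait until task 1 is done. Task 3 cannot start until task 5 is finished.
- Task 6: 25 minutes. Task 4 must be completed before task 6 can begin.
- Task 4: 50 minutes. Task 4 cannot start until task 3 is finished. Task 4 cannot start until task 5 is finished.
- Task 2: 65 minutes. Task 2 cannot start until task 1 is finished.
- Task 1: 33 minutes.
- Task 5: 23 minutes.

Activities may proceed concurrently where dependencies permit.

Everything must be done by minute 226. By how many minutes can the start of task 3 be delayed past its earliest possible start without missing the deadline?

53

Task 5 can start immediately at minute 0; it finishes at minute 23.
Task 1 can start immediately at minute 0; it finishes at minute 33.
Task 3 has to wait for task 1 (finishes minute 33); task 5 (finishes minute 23). The latest of these is minute 33, so task 3 runs minute 33 to 33 + 65 = minute 98.

Working backward from the deadline:
Nothing follows task 6; the deadline of minute 226 is its only limit. It must start by 226 − 25 = minute 201.
Task 4 must finish before task 6 (must start by minute 201). With a 50-minute duration, task 4 must start by 201 − 50 = minute 151.
Task 3 must finish before task 4 (must start by minute 151). With a 65-minute duration, task 3 must start by 151 − 65 = minute 86.
So task 3 can start as early as minute 33 and as late as minute 86, giving 86 − 33 = 53 minutes of slack.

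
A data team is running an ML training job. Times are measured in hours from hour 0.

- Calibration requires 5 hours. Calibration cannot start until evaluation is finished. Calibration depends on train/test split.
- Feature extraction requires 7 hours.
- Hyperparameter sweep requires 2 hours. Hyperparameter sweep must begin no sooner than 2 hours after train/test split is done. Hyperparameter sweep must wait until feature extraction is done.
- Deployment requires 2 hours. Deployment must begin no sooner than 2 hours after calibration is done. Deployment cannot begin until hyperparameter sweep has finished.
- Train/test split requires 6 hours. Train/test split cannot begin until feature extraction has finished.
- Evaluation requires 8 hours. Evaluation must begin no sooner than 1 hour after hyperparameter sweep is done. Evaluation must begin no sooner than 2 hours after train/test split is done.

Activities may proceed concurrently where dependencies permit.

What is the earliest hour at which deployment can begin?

33

Nothing blocks feature extraction, so it runs from hour 0 to hour 7.
Train/test split cannot begin until feature extraction (finishes hour 7). It runs from hour 7 to 7 + 6 = hour 13.
Hyperparameter sweep needs all of train/test split (finishes hour 13, plus 2-hour gap → hour 15); feature extraction (finishes hour 7). That puts its earliest start at hour 15; it finishes at 15 + 2 = hour 17.
Evaluation cannot start until hyperparameter sweep (finishes hour 17, plus 1-hour gap → hour 18); train/test split (finishes hour 13, plus 2-hour gap → hour 15). The controlling bound is hour 18, so evaluation finishes at 18 + 8 = hour 26.
Calibration has to wait for evaluation (finishes hour 26); train/test split (finishes hour 13). The latest of these is hour 26, so calibration runs hour 26 to 26 + 5 = hour 31.
Deployment waits on calibration (finishes hour 31, plus 2-hour gap → hour 33); hyperparameter sweep (finishes hour 17). The latest of these is hour 33, which is the earliest deployment can start.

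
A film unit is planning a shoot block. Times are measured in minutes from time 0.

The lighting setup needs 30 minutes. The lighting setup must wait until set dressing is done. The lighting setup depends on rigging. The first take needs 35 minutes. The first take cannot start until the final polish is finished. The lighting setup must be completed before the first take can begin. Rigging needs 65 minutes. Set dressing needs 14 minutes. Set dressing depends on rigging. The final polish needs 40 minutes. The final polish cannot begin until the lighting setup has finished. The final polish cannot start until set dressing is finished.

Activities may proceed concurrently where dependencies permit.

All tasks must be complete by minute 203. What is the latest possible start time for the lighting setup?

98

To finish by minute 203, the first take (duration 35) must start no later than minute 168.
The final polish feeds into the first take (must start by minute 168); so the final polish must finish by minute 168 and therefore start by minute 128.
The lighting setup has several dependents: the final polish (must start by minute 128); the first take (must start by minute 168). The earliest of those limits is minute 128, so the lighting setup must start by 128 − 30 = minute 98.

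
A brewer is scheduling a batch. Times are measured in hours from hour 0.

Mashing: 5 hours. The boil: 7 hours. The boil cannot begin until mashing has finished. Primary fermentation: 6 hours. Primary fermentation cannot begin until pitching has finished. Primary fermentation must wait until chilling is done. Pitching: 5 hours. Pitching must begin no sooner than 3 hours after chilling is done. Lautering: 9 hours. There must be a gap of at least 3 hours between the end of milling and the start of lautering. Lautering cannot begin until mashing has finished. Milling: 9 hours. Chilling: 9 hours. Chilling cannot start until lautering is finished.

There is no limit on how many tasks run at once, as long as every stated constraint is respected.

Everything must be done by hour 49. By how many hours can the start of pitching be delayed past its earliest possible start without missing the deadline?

5

Mashing has no prerequisites, so it starts at hour 0 and finishes at hour 5.
Nothing blocks milling, so it runs from hour 0 to hour 9.
Lautering has to wait for milling (finishes hour 9, plus 3-hour gap → hour 12); mashing (finishes hour 5). The latest of these is hour 12, so lautering runs hour 12 to 12 + 9 = hour 21.
After lautering (finishes hour 21), chilling can start at hour 21 and finishes at hour 30.
Pitching waits on chilling (finishes hour 30, plus 3-hour gap → hour 33), so it starts at hour 33 and finishes at 33 + 5 = hour 38.

Working backward from the deadline:
To finish by hour 49, primary fermentation (duration 6) must start no later than hour 43.
Pitching must finish before primary fermentation (must start by hour 43). With a 5-hour duration, pitching must start by 43 − 5 = hour 38.
So pitching can start as early as hour 33 and as late as hour 38, giving 38 − 33 = 5 hours of slack.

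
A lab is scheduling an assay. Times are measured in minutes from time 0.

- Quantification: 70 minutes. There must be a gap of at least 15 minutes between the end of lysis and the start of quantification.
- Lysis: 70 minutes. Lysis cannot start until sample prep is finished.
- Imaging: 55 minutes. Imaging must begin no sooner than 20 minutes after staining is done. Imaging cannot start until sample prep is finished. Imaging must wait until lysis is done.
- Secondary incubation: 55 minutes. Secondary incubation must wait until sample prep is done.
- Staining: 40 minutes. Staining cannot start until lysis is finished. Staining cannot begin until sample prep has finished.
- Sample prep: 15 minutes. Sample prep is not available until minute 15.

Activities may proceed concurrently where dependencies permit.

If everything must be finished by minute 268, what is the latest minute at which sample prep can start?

Nothing follows imaging; the deadline of minute 268 is its only limit. It must start by 268 − 55 = minute 213.
Staining must finish before imaging (must start by minute 213, minus 20-minute gap → minute 193). With a 40-minute duration, staining must start by 193 − 40 = minute 153.
To finish by minute 268, quantification (duration 70) must start no later than minute 198.
Lysis has several dependents: staining (must start by minute 153); imaging (must start by minute 213); quantification (must start by minute 198, minus 15-minute gap → minute 183). The earliest of those limits is minute 153, so lysis must start by 153 − 70 = minute 83.
To finish by minute 268, secondary incubation (duration 55) must start no later than minute 213.
Sample prep has several dependents: lysis (must start by minute 83); staining (must start by minute 153); secondary incubation (must start by minute 213); imaging (must start by minute 213). The earliest of those limits is minute 83, so sample prep must start by 83 − 15 = minute 68.

68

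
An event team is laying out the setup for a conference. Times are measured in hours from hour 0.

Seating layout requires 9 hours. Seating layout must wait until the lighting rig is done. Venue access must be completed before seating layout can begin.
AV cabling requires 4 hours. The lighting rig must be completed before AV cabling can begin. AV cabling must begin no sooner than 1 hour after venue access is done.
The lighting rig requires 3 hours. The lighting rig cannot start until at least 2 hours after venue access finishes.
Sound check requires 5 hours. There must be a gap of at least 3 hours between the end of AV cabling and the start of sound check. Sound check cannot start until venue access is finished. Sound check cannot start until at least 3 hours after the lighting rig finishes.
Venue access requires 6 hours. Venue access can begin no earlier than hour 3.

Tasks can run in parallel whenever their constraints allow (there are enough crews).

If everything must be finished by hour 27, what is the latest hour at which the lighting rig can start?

12

To finish by hour 27, sound check (duration 5) must start no later than hour 22.
AV cabling has to be done before sound check (must start by hour 22, minus 3-hour gap → hour 19). That means finishing by hour 19, i.e. starting by 19 − 4 = hour 15.
Seating layout must finish by hour 27; it takes 9 hours, so it must start by 27 − 9 = hour 18.
The lighting rig must finish in time for AV cabling (must start by hour 15); seating layout (must start by hour 18); sound check (must start by hour 22, minus 3-hour gap → hour 19). The tightest is hour 15, so the lighting rig must start by 15 − 3 = hour 12.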